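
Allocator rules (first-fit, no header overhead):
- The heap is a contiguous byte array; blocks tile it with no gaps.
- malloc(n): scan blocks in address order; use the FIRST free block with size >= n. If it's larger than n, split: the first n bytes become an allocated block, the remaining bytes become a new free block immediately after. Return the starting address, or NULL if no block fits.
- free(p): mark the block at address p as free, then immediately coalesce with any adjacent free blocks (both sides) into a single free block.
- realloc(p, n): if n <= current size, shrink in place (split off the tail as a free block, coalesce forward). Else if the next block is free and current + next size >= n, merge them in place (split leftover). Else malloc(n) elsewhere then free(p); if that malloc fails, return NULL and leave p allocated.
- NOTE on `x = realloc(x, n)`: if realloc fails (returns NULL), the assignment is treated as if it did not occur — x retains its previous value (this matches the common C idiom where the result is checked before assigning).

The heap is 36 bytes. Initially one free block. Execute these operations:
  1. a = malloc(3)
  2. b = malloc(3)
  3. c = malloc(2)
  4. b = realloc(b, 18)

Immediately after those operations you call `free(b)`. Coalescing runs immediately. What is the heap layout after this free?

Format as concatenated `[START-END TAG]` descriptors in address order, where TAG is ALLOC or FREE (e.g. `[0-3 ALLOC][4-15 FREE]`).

Answer: [0-2 ALLOC][3-5 FREE][6-7 ALLOC][8-35 FREE]

Derivation:
Op 1: a = malloc(3) -> a = 0; heap: [0-2 ALLOC][3-35 FREE]
Op 2: b = malloc(3) -> b = 3; heap: [0-2 ALLOC][3-5 ALLOC][6-35 FREE]
Op 3: c = malloc(2) -> c = 6; heap: [0-2 ALLOC][3-5 ALLOC][6-7 ALLOC][8-35 FREE]
Op 4: b = realloc(b, 18) -> b = 8; heap: [0-2 ALLOC][3-5 FREE][6-7 ALLOC][8-25 ALLOC][26-35 FREE]
free(b): b = 8 -> block [8-25 ALLOC]; mark free, coalesce with adjacent free neighbors -> [0-2 ALLOC][3-5 FREE][6-7 ALLOC][8-35 FREE]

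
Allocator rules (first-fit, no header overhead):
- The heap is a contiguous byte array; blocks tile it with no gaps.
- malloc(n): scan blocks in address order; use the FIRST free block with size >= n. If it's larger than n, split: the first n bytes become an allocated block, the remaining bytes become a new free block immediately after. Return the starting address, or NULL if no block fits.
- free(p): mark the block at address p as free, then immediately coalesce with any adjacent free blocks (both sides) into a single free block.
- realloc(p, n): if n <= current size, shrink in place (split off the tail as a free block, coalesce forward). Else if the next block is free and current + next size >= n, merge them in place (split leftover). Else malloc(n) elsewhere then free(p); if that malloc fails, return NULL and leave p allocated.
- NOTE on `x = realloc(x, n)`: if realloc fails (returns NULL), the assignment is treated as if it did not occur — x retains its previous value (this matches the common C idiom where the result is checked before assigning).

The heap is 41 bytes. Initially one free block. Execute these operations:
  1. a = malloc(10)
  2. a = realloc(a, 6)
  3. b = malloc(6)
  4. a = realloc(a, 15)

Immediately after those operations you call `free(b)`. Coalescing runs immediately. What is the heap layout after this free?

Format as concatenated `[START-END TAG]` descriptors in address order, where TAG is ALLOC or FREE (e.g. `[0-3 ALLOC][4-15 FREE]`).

Op 1: a = malloc(10) -> a = 0; heap: [0-9 ALLOC][10-40 FREE]
Op 2: a = realloc(a, 6) -> a = 0; heap: [0-5 ALLOC][6-40 FREE]
Op 3: b = malloc(6) -> b = 6; heap: [0-5 ALLOC][6-11 ALLOC][12-40 FREE]
Op 4: a = realloc(a, 15) -> a = 12; heap: [0-5 FREE][6-11 ALLOC][12-26 ALLOC][27-40 FREE]
free(b): b = 6 -> block [6-11 ALLOC]; mark free, coalesce with adjacent free neighbors -> [0-11 FREE][12-26 ALLOC][27-40 FREE]

Answer: [0-11 FREE][12-26 ALLOC][27-40 FREE]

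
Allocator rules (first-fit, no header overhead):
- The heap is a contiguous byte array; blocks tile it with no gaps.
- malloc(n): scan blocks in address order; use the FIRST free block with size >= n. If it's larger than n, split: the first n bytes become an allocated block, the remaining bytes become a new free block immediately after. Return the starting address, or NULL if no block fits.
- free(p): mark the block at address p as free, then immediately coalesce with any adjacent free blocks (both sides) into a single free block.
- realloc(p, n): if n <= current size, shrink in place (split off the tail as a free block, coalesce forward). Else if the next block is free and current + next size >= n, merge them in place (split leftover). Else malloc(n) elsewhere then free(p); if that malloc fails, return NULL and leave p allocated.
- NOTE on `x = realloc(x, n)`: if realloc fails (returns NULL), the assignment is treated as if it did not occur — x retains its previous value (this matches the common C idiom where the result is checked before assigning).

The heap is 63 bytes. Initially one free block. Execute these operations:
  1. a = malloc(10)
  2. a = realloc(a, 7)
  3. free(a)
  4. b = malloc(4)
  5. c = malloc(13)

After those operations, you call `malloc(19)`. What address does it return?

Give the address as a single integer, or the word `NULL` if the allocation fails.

Answer: 17

Derivation:
Op 1: a = malloc(10) -> a = 0; heap: [0-9 ALLOC][10-62 FREE]
Op 2: a = realloc(a, 7) -> a = 0; heap: [0-6 ALLOC][7-62 FREE]
Op 3: free(a) -> (freed a); heap: [0-62 FREE]
Op 4: b = malloc(4) -> b = 0; heap: [0-3 ALLOC][4-62 FREE]
Op 5: c = malloc(13) -> c = 4; heap: [0-3 ALLOC][4-16 ALLOC][17-62 FREE]
malloc(19): first-fit scan over [0-3 ALLOC][4-16 ALLOC][17-62 FREE] -> 17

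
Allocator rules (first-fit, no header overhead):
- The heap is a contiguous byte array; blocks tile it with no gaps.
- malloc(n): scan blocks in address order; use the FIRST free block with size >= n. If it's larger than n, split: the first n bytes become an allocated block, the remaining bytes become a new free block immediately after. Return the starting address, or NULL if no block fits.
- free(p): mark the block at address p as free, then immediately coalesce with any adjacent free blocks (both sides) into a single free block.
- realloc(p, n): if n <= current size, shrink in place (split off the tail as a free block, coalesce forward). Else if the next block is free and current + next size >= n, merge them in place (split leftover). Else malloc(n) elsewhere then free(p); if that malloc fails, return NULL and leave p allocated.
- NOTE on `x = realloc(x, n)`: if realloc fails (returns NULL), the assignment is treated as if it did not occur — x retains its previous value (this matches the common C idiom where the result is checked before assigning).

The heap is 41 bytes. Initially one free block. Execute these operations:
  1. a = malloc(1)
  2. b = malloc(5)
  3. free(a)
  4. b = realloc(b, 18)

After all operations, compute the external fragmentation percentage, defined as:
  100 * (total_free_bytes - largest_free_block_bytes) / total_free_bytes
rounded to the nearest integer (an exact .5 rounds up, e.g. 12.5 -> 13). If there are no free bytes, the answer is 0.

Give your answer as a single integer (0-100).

Op 1: a = malloc(1) -> a = 0; heap: [0-0 ALLOC][1-40 FREE]
Op 2: b = malloc(5) -> b = 1; heap: [0-0 ALLOC][1-5 ALLOC][6-40 FREE]
Op 3: free(a) -> (freed a); heap: [0-0 FREE][1-5 ALLOC][6-40 FREE]
Op 4: b = realloc(b, 18) -> b = 1; heap: [0-0 FREE][1-18 ALLOC][19-40 FREE]
Free blocks: [1 22] total_free=23 largest=22 -> 100*(23-22)/23 = 100/23 ≈ 4.348 -> rounds to 4

Answer: 4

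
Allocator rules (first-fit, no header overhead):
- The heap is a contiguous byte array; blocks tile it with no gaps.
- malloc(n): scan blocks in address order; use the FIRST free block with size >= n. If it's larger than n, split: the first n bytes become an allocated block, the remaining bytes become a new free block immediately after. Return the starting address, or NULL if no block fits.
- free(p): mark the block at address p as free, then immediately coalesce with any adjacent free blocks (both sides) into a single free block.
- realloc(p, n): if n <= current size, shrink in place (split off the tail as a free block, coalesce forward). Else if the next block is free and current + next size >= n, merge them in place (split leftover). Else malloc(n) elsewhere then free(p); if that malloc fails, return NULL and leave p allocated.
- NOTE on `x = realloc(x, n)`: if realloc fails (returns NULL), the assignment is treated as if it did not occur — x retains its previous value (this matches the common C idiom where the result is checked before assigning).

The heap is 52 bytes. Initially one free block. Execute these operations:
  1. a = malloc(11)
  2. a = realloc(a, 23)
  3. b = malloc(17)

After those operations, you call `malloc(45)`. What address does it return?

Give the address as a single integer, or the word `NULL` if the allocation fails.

Op 1: a = malloc(11) -> a = 0; heap: [0-10 ALLOC][11-51 FREE]
Op 2: a = realloc(a, 23) -> a = 0; heap: [0-22 ALLOC][23-51 FREE]
Op 3: b = malloc(17) -> b = 23; heap: [0-22 ALLOC][23-39 ALLOC][40-51 FREE]
malloc(45): first-fit scan over [0-22 ALLOC][23-39 ALLOC][40-51 FREE] -> NULL

Answer: NULL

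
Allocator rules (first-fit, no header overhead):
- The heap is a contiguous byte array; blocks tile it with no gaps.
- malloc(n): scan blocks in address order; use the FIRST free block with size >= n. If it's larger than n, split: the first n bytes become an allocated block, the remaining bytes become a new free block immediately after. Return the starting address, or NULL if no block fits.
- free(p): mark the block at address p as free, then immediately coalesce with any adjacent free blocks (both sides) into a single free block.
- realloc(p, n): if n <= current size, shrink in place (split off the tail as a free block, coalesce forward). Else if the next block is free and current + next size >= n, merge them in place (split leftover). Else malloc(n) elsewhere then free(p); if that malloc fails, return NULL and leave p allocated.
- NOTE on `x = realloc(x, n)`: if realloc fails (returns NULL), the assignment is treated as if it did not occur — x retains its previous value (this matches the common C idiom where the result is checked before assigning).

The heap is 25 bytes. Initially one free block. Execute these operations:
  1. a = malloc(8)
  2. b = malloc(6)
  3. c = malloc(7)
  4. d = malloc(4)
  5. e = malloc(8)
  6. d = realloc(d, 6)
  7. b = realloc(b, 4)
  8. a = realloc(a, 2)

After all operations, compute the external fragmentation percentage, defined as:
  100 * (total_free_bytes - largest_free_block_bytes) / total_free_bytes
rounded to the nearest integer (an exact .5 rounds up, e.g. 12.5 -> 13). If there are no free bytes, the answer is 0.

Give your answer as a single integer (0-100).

Answer: 25

Derivation:
Op 1: a = malloc(8) -> a = 0; heap: [0-7 ALLOC][8-24 FREE]
Op 2: b = malloc(6) -> b = 8; heap: [0-7 ALLOC][8-13 ALLOC][14-24 FREE]
Op 3: c = malloc(7) -> c = 14; heap: [0-7 ALLOC][8-13 ALLOC][14-20 ALLOC][21-24 FREE]
Op 4: d = malloc(4) -> d = 21; heap: [0-7 ALLOC][8-13 ALLOC][14-20 ALLOC][21-24 ALLOC]
Op 5: e = malloc(8) -> e = NULL; heap: [0-7 ALLOC][8-13 ALLOC][14-20 ALLOC][21-24 ALLOC]
Op 6: d = realloc(d, 6) -> NULL (d unchanged); heap: [0-7 ALLOC][8-13 ALLOC][14-20 ALLOC][21-24 ALLOC]
Op 7: b = realloc(b, 4) -> b = 8; heap: [0-7 ALLOC][8-11 ALLOC][12-13 FREE][14-20 ALLOC][21-24 ALLOC]
Op 8: a = realloc(a, 2) -> a = 0; heap: [0-1 ALLOC][2-7 FREE][8-11 ALLOC][12-13 FREE][14-20 ALLOC][21-24 ALLOC]
Free blocks: [6 2] total_free=8 largest=6 -> 100*(8-6)/8 = 200/8 = 25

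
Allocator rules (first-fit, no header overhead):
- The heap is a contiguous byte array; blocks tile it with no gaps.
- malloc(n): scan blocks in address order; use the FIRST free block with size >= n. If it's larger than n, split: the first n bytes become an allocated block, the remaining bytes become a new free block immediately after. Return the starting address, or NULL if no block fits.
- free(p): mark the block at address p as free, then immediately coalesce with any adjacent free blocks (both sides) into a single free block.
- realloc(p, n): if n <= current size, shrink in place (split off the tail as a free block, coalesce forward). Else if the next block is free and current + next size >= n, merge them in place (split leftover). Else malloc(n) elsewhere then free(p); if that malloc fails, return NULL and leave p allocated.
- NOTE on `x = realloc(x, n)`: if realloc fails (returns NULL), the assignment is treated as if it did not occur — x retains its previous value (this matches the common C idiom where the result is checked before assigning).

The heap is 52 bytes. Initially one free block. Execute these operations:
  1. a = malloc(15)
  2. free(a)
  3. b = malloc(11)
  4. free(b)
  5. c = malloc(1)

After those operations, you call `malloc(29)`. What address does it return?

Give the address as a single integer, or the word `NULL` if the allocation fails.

Op 1: a = malloc(15) -> a = 0; heap: [0-14 ALLOC][15-51 FREE]
Op 2: free(a) -> (freed a); heap: [0-51 FREE]
Op 3: b = malloc(11) -> b = 0; heap: [0-10 ALLOC][11-51 FREE]
Op 4: free(b) -> (freed b); heap: [0-51 FREE]
Op 5: c = malloc(1) -> c = 0; heap: [0-0 ALLOC][1-51 FREE]
malloc(29): first-fit scan over [0-0 ALLOC][1-51 FREE] -> 1

Answer: 1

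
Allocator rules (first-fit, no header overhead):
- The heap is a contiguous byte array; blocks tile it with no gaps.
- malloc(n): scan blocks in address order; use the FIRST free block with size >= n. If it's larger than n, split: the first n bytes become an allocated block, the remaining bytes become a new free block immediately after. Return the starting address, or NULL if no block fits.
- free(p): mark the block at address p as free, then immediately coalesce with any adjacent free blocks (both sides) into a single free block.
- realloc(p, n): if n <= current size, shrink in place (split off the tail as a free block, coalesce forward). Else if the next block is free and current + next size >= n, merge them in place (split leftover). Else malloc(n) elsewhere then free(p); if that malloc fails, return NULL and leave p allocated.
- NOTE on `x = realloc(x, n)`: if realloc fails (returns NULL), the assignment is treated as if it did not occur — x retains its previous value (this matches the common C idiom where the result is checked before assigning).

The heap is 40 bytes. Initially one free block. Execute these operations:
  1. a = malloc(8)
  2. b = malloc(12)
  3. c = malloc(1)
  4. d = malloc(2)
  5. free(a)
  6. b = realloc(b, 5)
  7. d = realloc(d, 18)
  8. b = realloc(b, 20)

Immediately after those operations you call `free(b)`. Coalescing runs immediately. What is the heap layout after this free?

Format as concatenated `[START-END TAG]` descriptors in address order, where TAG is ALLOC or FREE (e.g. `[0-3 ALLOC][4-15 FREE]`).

Op 1: a = malloc(8) -> a = 0; heap: [0-7 ALLOC][8-39 FREE]
Op 2: b = malloc(12) -> b = 8; heap: [0-7 ALLOC][8-19 ALLOC][20-39 FREE]
Op 3: c = malloc(1) -> c = 20; heap: [0-7 ALLOC][8-19 ALLOC][20-20 ALLOC][21-39 FREE]
Op 4: d = malloc(2) -> d = 21; heap: [0-7 ALLOC][8-19 ALLOC][20-20 ALLOC][21-22 ALLOC][23-39 FREE]
Op 5: free(a) -> (freed a); heap: [0-7 FREE][8-19 ALLOC][20-20 ALLOC][21-22 ALLOC][23-39 FREE]
Op 6: b = realloc(b, 5) -> b = 8; heap: [0-7 FREE][8-12 ALLOC][13-19 FREE][20-20 ALLOC][21-22 ALLOC][23-39 FREE]
Op 7: d = realloc(d, 18) -> d = 21; heap: [0-7 FREE][8-12 ALLOC][13-19 FREE][20-20 ALLOC][21-38 ALLOC][39-39 FREE]
Op 8: b = realloc(b, 20) -> NULL (b unchanged); heap: [0-7 FREE][8-12 ALLOC][13-19 FREE][20-20 ALLOC][21-38 ALLOC][39-39 FREE]
free(b): b = 8 -> block [8-12 ALLOC]; mark free, coalesce with adjacent free neighbors -> [0-19 FREE][20-20 ALLOC][21-38 ALLOC][39-39 FREE]

Answer: [0-19 FREE][20-20 ALLOC][21-38 ALLOC][39-39 FREE]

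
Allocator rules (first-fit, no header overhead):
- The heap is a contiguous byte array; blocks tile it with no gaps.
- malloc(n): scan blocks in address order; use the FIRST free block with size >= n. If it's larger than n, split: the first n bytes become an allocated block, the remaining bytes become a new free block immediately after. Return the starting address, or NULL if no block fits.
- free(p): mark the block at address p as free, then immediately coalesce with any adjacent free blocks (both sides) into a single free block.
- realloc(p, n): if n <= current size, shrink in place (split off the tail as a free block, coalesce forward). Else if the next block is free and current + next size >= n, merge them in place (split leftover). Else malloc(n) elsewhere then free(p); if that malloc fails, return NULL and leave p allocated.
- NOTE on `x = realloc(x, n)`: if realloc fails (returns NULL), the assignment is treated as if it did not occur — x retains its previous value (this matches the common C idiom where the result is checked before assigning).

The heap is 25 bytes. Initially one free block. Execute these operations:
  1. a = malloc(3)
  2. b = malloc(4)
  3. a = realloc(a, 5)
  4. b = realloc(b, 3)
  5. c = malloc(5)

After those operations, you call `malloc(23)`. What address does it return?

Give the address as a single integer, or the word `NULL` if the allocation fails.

Op 1: a = malloc(3) -> a = 0; heap: [0-2 ALLOC][3-24 FREE]
Op 2: b = malloc(4) -> b = 3; heap: [0-2 ALLOC][3-6 ALLOC][7-24 FREE]
Op 3: a = realloc(a, 5) -> a = 7; heap: [0-2 FREE][3-6 ALLOC][7-11 ALLOC][12-24 FREE]
Op 4: b = realloc(b, 3) -> b = 3; heap: [0-2 FREE][3-5 ALLOC][6-6 FREE][7-11 ALLOC][12-24 FREE]
Op 5: c = malloc(5) -> c = 12; heap: [0-2 FREE][3-5 ALLOC][6-6 FREE][7-11 ALLOC][12-16 ALLOC][17-24 FREE]
malloc(23): first-fit scan over [0-2 FREE][3-5 ALLOC][6-6 FREE][7-11 ALLOC][12-16 ALLOC][17-24 FREE] -> NULL

Answer: NULL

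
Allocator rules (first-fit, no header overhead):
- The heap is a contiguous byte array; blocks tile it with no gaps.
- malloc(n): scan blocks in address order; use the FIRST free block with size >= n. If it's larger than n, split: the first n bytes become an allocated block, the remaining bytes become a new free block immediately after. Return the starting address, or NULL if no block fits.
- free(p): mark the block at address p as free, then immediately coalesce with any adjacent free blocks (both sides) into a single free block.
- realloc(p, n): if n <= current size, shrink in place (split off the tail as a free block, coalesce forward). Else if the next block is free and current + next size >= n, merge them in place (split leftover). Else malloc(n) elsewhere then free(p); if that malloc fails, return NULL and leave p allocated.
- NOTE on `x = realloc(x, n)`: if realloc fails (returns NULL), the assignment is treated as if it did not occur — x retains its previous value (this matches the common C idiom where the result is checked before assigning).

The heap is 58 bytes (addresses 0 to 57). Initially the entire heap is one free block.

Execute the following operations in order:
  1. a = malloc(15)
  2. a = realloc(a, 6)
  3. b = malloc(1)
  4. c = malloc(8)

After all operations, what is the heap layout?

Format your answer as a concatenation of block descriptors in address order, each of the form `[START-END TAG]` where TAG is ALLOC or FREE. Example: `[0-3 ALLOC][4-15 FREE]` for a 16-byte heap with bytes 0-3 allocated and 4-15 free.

Answer: [0-5 ALLOC][6-6 ALLOC][7-14 ALLOC][15-57 FREE]

Derivation:
Op 1: a = malloc(15) -> a = 0; heap: [0-14 ALLOC][15-57 FREE]
Op 2: a = realloc(a, 6) -> a = 0; heap: [0-5 ALLOC][6-57 FREE]
Op 3: b = malloc(1) -> b = 6; heap: [0-5 ALLOC][6-6 ALLOC][7-57 FREE]
Op 4: c = malloc(8) -> c = 7; heap: [0-5 ALLOC][6-6 ALLOC][7-14 ALLOC][15-57 FREE]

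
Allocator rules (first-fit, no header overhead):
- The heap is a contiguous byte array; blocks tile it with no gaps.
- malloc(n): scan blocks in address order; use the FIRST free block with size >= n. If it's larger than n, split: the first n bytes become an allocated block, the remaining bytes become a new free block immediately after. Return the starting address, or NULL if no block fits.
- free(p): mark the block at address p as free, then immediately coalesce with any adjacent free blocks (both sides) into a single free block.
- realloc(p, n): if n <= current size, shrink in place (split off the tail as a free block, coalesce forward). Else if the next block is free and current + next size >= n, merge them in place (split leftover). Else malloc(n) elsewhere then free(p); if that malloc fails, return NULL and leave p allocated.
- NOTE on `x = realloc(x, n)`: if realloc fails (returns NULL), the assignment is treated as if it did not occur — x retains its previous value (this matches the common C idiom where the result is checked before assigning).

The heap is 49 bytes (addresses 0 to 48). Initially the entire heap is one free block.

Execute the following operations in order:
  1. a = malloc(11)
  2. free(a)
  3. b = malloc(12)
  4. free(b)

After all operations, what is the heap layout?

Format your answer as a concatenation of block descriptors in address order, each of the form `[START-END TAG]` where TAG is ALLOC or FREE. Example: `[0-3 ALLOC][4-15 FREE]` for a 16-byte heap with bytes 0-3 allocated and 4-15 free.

Op 1: a = malloc(11) -> a = 0; heap: [0-10 ALLOC][11-48 FREE]
Op 2: free(a) -> (freed a); heap: [0-48 FREE]
Op 3: b = malloc(12) -> b = 0; heap: [0-11 ALLOC][12-48 FREE]
Op 4: free(b) -> (freed b); heap: [0-48 FREE]

Answer: [0-48 FREE]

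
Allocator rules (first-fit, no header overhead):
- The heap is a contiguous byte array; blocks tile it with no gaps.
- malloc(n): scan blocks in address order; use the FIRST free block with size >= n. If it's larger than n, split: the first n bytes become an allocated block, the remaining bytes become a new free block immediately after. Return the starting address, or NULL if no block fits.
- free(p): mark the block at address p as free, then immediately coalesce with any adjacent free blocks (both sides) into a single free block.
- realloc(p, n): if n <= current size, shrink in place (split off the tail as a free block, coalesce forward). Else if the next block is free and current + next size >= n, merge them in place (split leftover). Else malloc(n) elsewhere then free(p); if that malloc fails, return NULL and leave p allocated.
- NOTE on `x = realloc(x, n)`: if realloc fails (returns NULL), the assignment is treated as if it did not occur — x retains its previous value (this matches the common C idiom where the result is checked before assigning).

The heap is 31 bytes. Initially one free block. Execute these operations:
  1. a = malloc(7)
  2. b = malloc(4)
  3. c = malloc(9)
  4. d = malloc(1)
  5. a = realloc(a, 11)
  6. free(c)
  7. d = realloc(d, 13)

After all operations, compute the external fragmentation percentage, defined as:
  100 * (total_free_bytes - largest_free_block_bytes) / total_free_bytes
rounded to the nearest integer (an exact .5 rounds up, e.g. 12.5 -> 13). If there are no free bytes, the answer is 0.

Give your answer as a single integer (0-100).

Op 1: a = malloc(7) -> a = 0; heap: [0-6 ALLOC][7-30 FREE]
Op 2: b = malloc(4) -> b = 7; heap: [0-6 ALLOC][7-10 ALLOC][11-30 FREE]
Op 3: c = malloc(9) -> c = 11; heap: [0-6 ALLOC][7-10 ALLOC][11-19 ALLOC][20-30 FREE]
Op 4: d = malloc(1) -> d = 20; heap: [0-6 ALLOC][7-10 ALLOC][11-19 ALLOC][20-20 ALLOC][21-30 FREE]
Op 5: a = realloc(a, 11) -> NULL (a unchanged); heap: [0-6 ALLOC][7-10 ALLOC][11-19 ALLOC][20-20 ALLOC][21-30 FREE]
Op 6: free(c) -> (freed c); heap: [0-6 ALLOC][7-10 ALLOC][11-19 FREE][20-20 ALLOC][21-30 FREE]
Op 7: d = realloc(d, 13) -> NULL (d unchanged); heap: [0-6 ALLOC][7-10 ALLOC][11-19 FREE][20-20 ALLOC][21-30 FREE]
Free blocks: [9 10] total_free=19 largest=10 -> 100*(19-10)/19 = 900/19 ≈ 47.368 -> rounds to 47

Answer: 47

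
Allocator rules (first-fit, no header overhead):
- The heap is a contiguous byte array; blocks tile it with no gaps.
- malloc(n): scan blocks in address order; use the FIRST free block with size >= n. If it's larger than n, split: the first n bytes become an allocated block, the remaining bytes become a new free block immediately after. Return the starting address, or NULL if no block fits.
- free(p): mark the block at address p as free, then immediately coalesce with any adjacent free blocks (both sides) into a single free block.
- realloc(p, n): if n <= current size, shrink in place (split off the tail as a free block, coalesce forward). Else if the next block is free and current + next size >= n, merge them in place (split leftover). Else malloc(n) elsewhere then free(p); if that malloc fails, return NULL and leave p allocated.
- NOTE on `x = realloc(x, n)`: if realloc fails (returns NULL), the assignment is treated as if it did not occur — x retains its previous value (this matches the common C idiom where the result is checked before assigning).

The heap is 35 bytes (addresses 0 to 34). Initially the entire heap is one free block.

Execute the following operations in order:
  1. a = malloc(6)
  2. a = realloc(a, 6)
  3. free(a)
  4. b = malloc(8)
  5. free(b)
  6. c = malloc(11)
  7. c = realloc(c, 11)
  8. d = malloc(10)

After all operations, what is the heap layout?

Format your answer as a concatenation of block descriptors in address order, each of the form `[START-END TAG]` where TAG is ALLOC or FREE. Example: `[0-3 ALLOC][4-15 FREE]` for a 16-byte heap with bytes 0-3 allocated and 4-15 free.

Op 1: a = malloc(6) -> a = 0; heap: [0-5 ALLOC][6-34 FREE]
Op 2: a = realloc(a, 6) -> a = 0; heap: [0-5 ALLOC][6-34 FREE]
Op 3: free(a) -> (freed a); heap: [0-34 FREE]
Op 4: b = malloc(8) -> b = 0; heap: [0-7 ALLOC][8-34 FREE]
Op 5: free(b) -> (freed b); heap: [0-34 FREE]
Op 6: c = malloc(11) -> c = 0; heap: [0-10 ALLOC][11-34 FREE]
Op 7: c = realloc(c, 11) -> c = 0; heap: [0-10 ALLOC][11-34 FREE]
Op 8: d = malloc(10) -> d = 11; heap: [0-10 ALLOC][11-20 ALLOC][21-34 FREE]

Answer: [0-10 ALLOC][11-20 ALLOC][21-34 FREE]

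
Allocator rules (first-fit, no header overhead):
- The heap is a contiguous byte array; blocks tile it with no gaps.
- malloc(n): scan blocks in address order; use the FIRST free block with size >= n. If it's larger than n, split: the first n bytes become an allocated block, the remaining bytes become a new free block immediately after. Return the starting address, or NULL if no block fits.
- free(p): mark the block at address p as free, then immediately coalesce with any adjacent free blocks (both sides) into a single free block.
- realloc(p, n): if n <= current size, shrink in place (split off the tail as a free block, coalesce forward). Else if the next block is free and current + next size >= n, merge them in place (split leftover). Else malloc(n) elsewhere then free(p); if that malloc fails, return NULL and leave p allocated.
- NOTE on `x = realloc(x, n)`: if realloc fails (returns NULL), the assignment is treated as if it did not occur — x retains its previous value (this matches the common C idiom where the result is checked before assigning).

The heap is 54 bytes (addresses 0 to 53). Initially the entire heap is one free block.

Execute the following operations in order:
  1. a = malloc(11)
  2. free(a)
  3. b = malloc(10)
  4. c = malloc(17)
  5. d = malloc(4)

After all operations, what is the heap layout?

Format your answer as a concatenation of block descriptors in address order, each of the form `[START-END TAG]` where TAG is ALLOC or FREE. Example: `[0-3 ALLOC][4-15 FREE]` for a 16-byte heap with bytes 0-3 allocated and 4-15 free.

Answer: [0-9 ALLOC][10-26 ALLOC][27-30 ALLOC][31-53 FREE]

Derivation:
Op 1: a = malloc(11) -> a = 0; heap: [0-10 ALLOC][11-53 FREE]
Op 2: free(a) -> (freed a); heap: [0-53 FREE]
Op 3: b = malloc(10) -> b = 0; heap: [0-9 ALLOC][10-53 FREE]
Op 4: c = malloc(17) -> c = 10; heap: [0-9 ALLOC][10-26 ALLOC][27-53 FREE]
Op 5: d = malloc(4) -> d = 27; heap: [0-9 ALLOC][10-26 ALLOC][27-30 ALLOC][31-53 FREE]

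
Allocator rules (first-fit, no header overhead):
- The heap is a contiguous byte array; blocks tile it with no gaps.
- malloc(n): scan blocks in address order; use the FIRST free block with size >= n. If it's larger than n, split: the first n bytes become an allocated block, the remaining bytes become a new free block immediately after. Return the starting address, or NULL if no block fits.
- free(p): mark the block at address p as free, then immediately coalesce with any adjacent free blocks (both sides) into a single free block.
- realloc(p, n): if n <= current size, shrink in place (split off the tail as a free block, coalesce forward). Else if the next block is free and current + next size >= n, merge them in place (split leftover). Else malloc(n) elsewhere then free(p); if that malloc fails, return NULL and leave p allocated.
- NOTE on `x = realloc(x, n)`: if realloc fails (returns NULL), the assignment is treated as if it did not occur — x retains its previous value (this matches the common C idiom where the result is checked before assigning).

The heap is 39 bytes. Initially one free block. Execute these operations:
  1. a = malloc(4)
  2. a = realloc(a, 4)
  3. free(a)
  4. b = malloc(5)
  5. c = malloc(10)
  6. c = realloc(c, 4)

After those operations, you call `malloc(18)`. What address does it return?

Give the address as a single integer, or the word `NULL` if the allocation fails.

Answer: 9

Derivation:
Op 1: a = malloc(4) -> a = 0; heap: [0-3 ALLOC][4-38 FREE]
Op 2: a = realloc(a, 4) -> a = 0; heap: [0-3 ALLOC][4-38 FREE]
Op 3: free(a) -> (freed a); heap: [0-38 FREE]
Op 4: b = malloc(5) -> b = 0; heap: [0-4 ALLOC][5-38 FREE]
Op 5: c = malloc(10) -> c = 5; heap: [0-4 ALLOC][5-14 ALLOC][15-38 FREE]
Op 6: c = realloc(c, 4) -> c = 5; heap: [0-4 ALLOC][5-8 ALLOC][9-38 FREE]
malloc(18): first-fit scan over [0-4 ALLOC][5-8 ALLOC][9-38 FREE] -> 9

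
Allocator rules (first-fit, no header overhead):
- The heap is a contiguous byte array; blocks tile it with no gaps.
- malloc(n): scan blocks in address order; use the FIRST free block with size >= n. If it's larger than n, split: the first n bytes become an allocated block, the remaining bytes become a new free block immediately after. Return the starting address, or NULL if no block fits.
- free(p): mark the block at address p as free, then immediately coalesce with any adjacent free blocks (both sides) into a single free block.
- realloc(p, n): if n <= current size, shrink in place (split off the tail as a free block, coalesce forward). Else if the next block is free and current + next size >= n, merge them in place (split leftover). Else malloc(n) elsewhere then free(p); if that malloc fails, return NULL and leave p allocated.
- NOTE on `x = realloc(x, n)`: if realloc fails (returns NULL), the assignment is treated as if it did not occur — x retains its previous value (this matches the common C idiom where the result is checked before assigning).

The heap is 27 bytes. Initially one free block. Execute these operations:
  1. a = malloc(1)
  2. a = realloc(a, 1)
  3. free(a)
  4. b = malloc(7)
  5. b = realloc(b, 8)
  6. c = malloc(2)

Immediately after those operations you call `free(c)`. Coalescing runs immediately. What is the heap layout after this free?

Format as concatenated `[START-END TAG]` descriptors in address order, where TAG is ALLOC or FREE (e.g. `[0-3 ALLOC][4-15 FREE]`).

Op 1: a = malloc(1) -> a = 0; heap: [0-0 ALLOC][1-26 FREE]
Op 2: a = realloc(a, 1) -> a = 0; heap: [0-0 ALLOC][1-26 FREE]
Op 3: free(a) -> (freed a); heap: [0-26 FREE]
Op 4: b = malloc(7) -> b = 0; heap: [0-6 ALLOC][7-26 FREE]
Op 5: b = realloc(b, 8) -> b = 0; heap: [0-7 ALLOC][8-26 FREE]
Op 6: c = malloc(2) -> c = 8; heap: [0-7 ALLOC][8-9 ALLOC][10-26 FREE]
free(c): c = 8 -> block [8-9 ALLOC]; mark free, coalesce with adjacent free neighbors -> [0-7 ALLOC][8-26 FREE]

Answer: [0-7 ALLOC][8-26 FREE]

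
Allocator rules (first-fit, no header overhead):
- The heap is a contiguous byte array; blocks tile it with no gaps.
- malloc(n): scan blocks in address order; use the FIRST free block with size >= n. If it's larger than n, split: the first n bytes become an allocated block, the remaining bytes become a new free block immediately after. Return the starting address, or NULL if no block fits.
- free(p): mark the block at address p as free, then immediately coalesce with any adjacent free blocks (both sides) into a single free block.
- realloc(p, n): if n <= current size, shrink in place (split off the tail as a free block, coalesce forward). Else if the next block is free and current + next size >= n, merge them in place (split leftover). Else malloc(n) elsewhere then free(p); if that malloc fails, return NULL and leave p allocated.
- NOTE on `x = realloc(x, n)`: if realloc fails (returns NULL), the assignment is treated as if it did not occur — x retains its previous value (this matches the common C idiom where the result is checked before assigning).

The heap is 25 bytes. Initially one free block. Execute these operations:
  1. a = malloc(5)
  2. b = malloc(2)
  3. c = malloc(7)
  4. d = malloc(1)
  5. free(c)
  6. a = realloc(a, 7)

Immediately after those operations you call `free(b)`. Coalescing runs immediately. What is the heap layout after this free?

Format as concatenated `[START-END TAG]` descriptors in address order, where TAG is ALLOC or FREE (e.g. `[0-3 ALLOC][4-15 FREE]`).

Op 1: a = malloc(5) -> a = 0; heap: [0-4 ALLOC][5-24 FREE]
Op 2: b = malloc(2) -> b = 5; heap: [0-4 ALLOC][5-6 ALLOC][7-24 FREE]
Op 3: c = malloc(7) -> c = 7; heap: [0-4 ALLOC][5-6 ALLOC][7-13 ALLOC][14-24 FREE]
Op 4: d = malloc(1) -> d = 14; heap: [0-4 ALLOC][5-6 ALLOC][7-13 ALLOC][14-14 ALLOC][15-24 FREE]
Op 5: free(c) -> (freed c); heap: [0-4 ALLOC][5-6 ALLOC][7-13 FREE][14-14 ALLOC][15-24 FREE]
Op 6: a = realloc(a, 7) -> a = 7; heap: [0-4 FREE][5-6 ALLOC][7-13 ALLOC][14-14 ALLOC][15-24 FREE]
free(b): b = 5 -> block [5-6 ALLOC]; mark free, coalesce with adjacent free neighbors -> [0-6 FREE][7-13 ALLOC][14-14 ALLOC][15-24 FREE]

Answer: [0-6 FREE][7-13 ALLOC][14-14 ALLOC][15-24 FREE]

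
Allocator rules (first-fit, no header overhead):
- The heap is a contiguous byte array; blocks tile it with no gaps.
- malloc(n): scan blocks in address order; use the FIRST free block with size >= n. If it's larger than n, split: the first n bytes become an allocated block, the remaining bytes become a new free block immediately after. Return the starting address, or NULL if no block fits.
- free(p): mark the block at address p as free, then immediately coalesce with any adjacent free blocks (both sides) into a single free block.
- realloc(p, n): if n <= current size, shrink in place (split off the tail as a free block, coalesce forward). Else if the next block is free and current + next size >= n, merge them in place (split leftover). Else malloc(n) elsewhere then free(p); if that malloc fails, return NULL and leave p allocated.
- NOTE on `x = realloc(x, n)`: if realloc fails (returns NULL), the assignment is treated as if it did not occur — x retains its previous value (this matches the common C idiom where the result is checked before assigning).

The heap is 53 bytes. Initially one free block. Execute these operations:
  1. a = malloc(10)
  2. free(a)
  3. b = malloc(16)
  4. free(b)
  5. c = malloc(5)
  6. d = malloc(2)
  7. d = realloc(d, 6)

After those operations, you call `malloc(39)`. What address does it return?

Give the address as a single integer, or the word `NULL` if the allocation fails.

Answer: 11

Derivation:
Op 1: a = malloc(10) -> a = 0; heap: [0-9 ALLOC][10-52 FREE]
Op 2: free(a) -> (freed a); heap: [0-52 FREE]
Op 3: b = malloc(16) -> b = 0; heap: [0-15 ALLOC][16-52 FREE]
Op 4: free(b) -> (freed b); heap: [0-52 FREE]
Op 5: c = malloc(5) -> c = 0; heap: [0-4 ALLOC][5-52 FREE]
Op 6: d = malloc(2) -> d = 5; heap: [0-4 ALLOC][5-6 ALLOC][7-52 FREE]
Op 7: d = realloc(d, 6) -> d = 5; heap: [0-4 ALLOC][5-10 ALLOC][11-52 FREE]
malloc(39): first-fit scan over [0-4 ALLOC][5-10 ALLOC][11-52 FREE] -> 11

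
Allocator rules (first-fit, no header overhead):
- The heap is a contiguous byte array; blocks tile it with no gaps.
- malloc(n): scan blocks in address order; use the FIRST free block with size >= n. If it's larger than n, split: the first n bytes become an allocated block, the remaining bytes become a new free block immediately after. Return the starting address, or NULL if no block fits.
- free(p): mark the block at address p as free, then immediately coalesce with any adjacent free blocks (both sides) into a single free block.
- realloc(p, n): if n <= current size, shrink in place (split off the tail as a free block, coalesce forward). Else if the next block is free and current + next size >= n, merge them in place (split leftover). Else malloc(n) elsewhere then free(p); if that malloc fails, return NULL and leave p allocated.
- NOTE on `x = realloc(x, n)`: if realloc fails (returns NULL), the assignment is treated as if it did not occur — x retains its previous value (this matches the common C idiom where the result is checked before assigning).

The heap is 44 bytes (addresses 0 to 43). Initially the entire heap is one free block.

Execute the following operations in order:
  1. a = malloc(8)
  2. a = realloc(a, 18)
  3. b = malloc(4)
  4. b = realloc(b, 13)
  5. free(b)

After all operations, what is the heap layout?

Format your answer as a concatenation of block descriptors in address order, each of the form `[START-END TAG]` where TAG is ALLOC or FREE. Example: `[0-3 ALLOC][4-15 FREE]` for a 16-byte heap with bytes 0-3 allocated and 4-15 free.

Op 1: a = malloc(8) -> a = 0; heap: [0-7 ALLOC][8-43 FREE]
Op 2: a = realloc(a, 18) -> a = 0; heap: [0-17 ALLOC][18-43 FREE]
Op 3: b = malloc(4) -> b = 18; heap: [0-17 ALLOC][18-21 ALLOC][22-43 FREE]
Op 4: b = realloc(b, 13) -> b = 18; heap: [0-17 ALLOC][18-30 ALLOC][31-43 FREE]
Op 5: free(b) -> (freed b); heap: [0-17 ALLOC][18-43 FREE]

Answer: [0-17 ALLOC][18-43 FREE]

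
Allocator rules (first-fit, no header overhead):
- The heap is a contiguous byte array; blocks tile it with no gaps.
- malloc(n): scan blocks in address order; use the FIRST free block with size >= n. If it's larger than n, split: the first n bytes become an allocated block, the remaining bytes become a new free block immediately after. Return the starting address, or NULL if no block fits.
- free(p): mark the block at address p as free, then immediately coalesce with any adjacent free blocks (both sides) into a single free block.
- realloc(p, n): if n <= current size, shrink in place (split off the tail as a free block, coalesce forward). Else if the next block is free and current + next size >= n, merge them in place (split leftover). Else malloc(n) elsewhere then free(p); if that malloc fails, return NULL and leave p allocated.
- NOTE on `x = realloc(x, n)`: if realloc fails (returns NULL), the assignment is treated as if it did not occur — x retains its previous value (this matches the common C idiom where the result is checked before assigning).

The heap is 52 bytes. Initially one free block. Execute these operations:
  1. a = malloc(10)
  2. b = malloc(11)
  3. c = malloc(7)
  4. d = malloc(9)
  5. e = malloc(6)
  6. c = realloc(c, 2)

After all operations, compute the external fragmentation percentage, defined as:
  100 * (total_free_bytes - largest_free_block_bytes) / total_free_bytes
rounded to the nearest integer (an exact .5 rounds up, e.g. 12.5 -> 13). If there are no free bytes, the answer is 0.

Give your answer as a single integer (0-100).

Answer: 36

Derivation:
Op 1: a = malloc(10) -> a = 0; heap: [0-9 ALLOC][10-51 FREE]
Op 2: b = malloc(11) -> b = 10; heap: [0-9 ALLOC][10-20 ALLOC][21-51 FREE]
Op 3: c = malloc(7) -> c = 21; heap: [0-9 ALLOC][10-20 ALLOC][21-27 ALLOC][28-51 FREE]
Op 4: d = malloc(9) -> d = 28; heap: [0-9 ALLOC][10-20 ALLOC][21-27 ALLOC][28-36 ALLOC][37-51 FREE]
Op 5: e = malloc(6) -> e = 37; heap: [0-9 ALLOC][10-20 ALLOC][21-27 ALLOC][28-36 ALLOC][37-42 ALLOC][43-51 FREE]
Op 6: c = realloc(c, 2) -> c = 21; heap: [0-9 ALLOC][10-20 ALLOC][21-22 ALLOC][23-27 FREE][28-36 ALLOC][37-42 ALLOC][43-51 FREE]
Free blocks: [5 9] total_free=14 largest=9 -> 100*(14-9)/14 = 500/14 ≈ 35.714 -> rounds to 36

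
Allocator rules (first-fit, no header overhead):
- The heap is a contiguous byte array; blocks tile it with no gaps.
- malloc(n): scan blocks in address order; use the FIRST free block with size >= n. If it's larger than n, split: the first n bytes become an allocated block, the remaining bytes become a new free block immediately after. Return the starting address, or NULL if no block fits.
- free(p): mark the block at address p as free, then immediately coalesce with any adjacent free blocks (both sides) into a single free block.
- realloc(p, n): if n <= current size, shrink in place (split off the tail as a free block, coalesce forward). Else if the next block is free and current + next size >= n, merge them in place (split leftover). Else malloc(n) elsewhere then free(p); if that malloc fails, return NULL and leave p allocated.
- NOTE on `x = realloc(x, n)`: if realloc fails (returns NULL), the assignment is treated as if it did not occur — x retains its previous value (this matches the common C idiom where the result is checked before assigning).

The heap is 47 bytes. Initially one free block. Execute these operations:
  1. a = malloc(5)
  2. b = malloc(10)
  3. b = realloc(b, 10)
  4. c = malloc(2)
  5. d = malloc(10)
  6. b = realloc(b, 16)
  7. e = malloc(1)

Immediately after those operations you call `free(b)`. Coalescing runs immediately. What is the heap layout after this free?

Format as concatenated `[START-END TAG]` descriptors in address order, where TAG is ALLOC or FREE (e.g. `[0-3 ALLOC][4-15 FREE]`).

Answer: [0-4 ALLOC][5-5 ALLOC][6-14 FREE][15-16 ALLOC][17-26 ALLOC][27-46 FREE]

Derivation:
Op 1: a = malloc(5) -> a = 0; heap: [0-4 ALLOC][5-46 FREE]
Op 2: b = malloc(10) -> b = 5; heap: [0-4 ALLOC][5-14 ALLOC][15-46 FREE]
Op 3: b = realloc(b, 10) -> b = 5; heap: [0-4 ALLOC][5-14 ALLOC][15-46 FREE]
Op 4: c = malloc(2) -> c = 15; heap: [0-4 ALLOC][5-14 ALLOC][15-16 ALLOC][17-46 FREE]
Op 5: d = malloc(10) -> d = 17; heap: [0-4 ALLOC][5-14 ALLOC][15-16 ALLOC][17-26 ALLOC][27-46 FREE]
Op 6: b = realloc(b, 16) -> b = 27; heap: [0-4 ALLOC][5-14 FREE][15-16 ALLOC][17-26 ALLOC][27-42 ALLOC][43-46 FREE]
Op 7: e = malloc(1) -> e = 5; heap: [0-4 ALLOC][5-5 ALLOC][6-14 FREE][15-16 ALLOC][17-26 ALLOC][27-42 ALLOC][43-46 FREE]
free(b): b = 27 -> block [27-42 ALLOC]; mark free, coalesce with adjacent free neighbors -> [0-4 ALLOC][5-5 ALLOC][6-14 FREE][15-16 ALLOC][17-26 ALLOC][27-46 FREE]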